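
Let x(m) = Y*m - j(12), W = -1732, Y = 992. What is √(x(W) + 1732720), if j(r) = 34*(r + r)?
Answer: 8*√215 ≈ 117.30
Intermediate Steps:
j(r) = 68*r (j(r) = 34*(2*r) = 68*r)
x(m) = -816 + 992*m (x(m) = 992*m - 68*12 = 992*m - 1*816 = 992*m - 816 = -816 + 992*m)
√(x(W) + 1732720) = √((-816 + 992*(-1732)) + 1732720) = √((-816 - 1718144) + 1732720) = √(-1718960 + 1732720) = √13760 = 8*√215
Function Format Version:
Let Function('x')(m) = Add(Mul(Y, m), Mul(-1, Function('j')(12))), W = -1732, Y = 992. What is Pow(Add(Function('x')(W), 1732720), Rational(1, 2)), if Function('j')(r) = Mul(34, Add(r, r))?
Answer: Mul(8, Pow(215, Rational(1, 2))) ≈ 117.30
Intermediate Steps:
Function('j')(r) = Mul(68, r) (Function('j')(r) = Mul(34, Mul(2, r)) = Mul(68, r))
Function('x')(m) = Add(-816, Mul(992, m)) (Function('x')(m) = Add(Mul(992, m), Mul(-1, Mul(68, 12))) = Add(Mul(992, m), Mul(-1, 816)) = Add(Mul(992, m), -816) = Add(-816, Mul(992, m)))
Pow(Add(Function('x')(W), 1732720), Rational(1, 2)) = Pow(Add(Add(-816, Mul(992, -1732)), 1732720), Rational(1, 2)) = Pow(Add(Add(-816, -1718144), 1732720), Rational(1, 2)) = Pow(Add(-1718960, 1732720), Rational(1, 2)) = Pow(13760, Rational(1, 2)) = Mul(8, Pow(215, Rational(1, 2)))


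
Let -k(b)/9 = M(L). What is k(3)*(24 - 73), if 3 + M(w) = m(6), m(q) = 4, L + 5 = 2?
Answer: 441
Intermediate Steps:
L = -3 (L = -5 + 2 = -3)
M(w) = 1 (M(w) = -3 + 4 = 1)
k(b) = -9 (k(b) = -9*1 = -9)
k(3)*(24 - 73) = -9*(24 - 73) = -9*(-49) = 441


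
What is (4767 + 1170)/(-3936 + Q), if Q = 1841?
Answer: -5937/2095 ≈ -2.8339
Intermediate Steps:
(4767 + 1170)/(-3936 + Q) = (4767 + 1170)/(-3936 + 1841) = 5937/(-2095) = 5937*(-1/2095) = -5937/2095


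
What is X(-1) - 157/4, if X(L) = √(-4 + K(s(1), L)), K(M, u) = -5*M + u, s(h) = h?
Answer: -157/4 + I*√10 ≈ -39.25 + 3.1623*I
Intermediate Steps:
K(M, u) = u - 5*M
X(L) = √(-9 + L) (X(L) = √(-4 + (L - 5*1)) = √(-4 + (L - 5)) = √(-4 + (-5 + L)) = √(-9 + L))
X(-1) - 157/4 = √(-9 - 1) - 157/4 = √(-10) + (¼)*(-157) = I*√10 - 157/4 = -157/4 + I*√10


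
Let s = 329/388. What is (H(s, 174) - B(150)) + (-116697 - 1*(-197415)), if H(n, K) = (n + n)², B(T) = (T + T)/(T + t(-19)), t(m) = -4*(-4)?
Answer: 252149258387/3123788 ≈ 80719.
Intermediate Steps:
s = 329/388 (s = 329*(1/388) = 329/388 ≈ 0.84794)
t(m) = 16
B(T) = 2*T/(16 + T) (B(T) = (T + T)/(T + 16) = (2*T)/(16 + T) = 2*T/(16 + T))
H(n, K) = 4*n² (H(n, K) = (2*n)² = 4*n²)
(H(s, 174) - B(150)) + (-116697 - 1*(-197415)) = (4*(329/388)² - 2*150/(16 + 150)) + (-116697 - 1*(-197415)) = (4*(108241/150544) - 2*150/166) + (-116697 + 197415) = (108241/37636 - 2*150/166) + 80718 = (108241/37636 - 1*150/83) + 80718 = (108241/37636 - 150/83) + 80718 = 3338603/3123788 + 80718 = 252149258387/3123788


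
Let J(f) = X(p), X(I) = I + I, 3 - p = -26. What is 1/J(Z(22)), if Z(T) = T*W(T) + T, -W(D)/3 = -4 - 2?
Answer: 1/58 ≈ 0.017241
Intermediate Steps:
p = 29 (p = 3 - 1*(-26) = 3 + 26 = 29)
X(I) = 2*I
W(D) = 18 (W(D) = -3*(-4 - 2) = -3*(-6) = 18)
Z(T) = 19*T (Z(T) = T*18 + T = 18*T + T = 19*T)
J(f) = 58 (J(f) = 2*29 = 58)
1/J(Z(22)) = 1/58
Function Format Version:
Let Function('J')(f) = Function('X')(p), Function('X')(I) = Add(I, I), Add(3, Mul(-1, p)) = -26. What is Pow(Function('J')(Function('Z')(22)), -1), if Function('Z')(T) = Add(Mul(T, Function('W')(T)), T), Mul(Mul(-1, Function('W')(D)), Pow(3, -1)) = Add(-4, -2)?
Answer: Rational(1, 58) ≈ 0.017241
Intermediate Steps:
p = 29 (p = Add(3, Mul(-1, -26)) = Add(3, 26) = 29)
Function('X')(I) = Mul(2, I)
Function('W')(D) = 18 (Function('W')(D) = Mul(-3, Add(-4, -2)) = Mul(-3, -6) = 18)
Function('Z')(T) = Mul(19, T) (Function('Z')(T) = Add(Mul(T, 18), T) = Add(Mul(18, T), T) = Mul(19, T))
Function('J')(f) = 58 (Function('J')(f) = Mul(2, 29) = 58)
Pow(Function('J')(Function('Z')(22)), -1) = Pow(58, -1) = Rational(1, 58)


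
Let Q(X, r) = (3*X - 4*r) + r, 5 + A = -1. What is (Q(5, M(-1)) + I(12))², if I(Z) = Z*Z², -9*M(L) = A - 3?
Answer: 3027600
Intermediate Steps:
A = -6 (A = -5 - 1 = -6)
M(L) = 1 (M(L) = -(-6 - 3)/9 = -⅑*(-9) = 1)
Q(X, r) = -3*r + 3*X (Q(X, r) = (-4*r + 3*X) + r = -3*r + 3*X)
I(Z) = Z³
(Q(5, M(-1)) + I(12))² = ((-3*1 + 3*5) + 12³)² = ((-3 + 15) + 1728)² = (12 + 1728)² = 1740² = 3027600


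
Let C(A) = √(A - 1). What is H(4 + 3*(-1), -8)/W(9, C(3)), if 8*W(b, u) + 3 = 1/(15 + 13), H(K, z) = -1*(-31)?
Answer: -6944/83 ≈ -83.663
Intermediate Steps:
C(A) = √(-1 + A)
H(K, z) = 31
W(b, u) = -83/224 (W(b, u) = -3/8 + 1/(8*(15 + 13)) = -3/8 + (⅛)/28 = -3/8 + (⅛)*(1/28) = -3/8 + 1/224 = -83/224)
H(4 + 3*(-1), -8)/W(9, C(3)) = 31/(-83/224) = 31*(-224/83) = -6944/83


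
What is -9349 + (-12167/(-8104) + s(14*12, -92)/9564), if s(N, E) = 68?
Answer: -181123202671/19376664 ≈ -9347.5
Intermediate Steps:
-9349 + (-12167/(-8104) + s(14*12, -92)/9564) = -9349 + (-12167/(-8104) + 68/9564) = -9349 + (-12167*(-1/8104) + 68*(1/9564)) = -9349 + (12167/8104 + 17/2391) = -9349 + 29229065/19376664 = -181123202671/19376664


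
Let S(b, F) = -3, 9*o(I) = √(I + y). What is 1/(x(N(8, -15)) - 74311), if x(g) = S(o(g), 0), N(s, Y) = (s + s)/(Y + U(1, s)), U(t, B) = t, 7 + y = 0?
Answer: -1/74314 ≈ -1.3456e-5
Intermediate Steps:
y = -7 (y = -7 + 0 = -7)
o(I) = √(-7 + I)/9 (o(I) = √(I - 7)/9 = √(-7 + I)/9)
N(s, Y) = 2*s/(1 + Y) (N(s, Y) = (s + s)/(Y + 1) = (2*s)/(1 + Y) = 2*s/(1 + Y))
x(g) = -3
1/(x(N(8, -15)) - 74311) = 1/(-3 - 74311) = 1/(-74314) = -1/74314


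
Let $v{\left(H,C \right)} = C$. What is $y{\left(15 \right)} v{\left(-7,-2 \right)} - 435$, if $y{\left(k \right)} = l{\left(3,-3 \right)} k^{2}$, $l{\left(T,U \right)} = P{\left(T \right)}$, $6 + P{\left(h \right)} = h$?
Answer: $915$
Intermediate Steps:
$P{\left(h \right)} = -6 + h$
$l{\left(T,U \right)} = -6 + T$
$y{\left(k \right)} = - 3 k^{2}$ ($y{\left(k \right)} = \left(-6 + 3\right) k^{2} = - 3 k^{2}$)
$y{\left(15 \right)} v{\left(-7,-2 \right)} - 435 = - 3 \cdot 15^{2} \left(-2\right) - 435 = \left(-3\right) 225 \left(-2\right) - 435 = \left(-675\right) \left(-2\right) - 435 = 1350 - 435 = 915$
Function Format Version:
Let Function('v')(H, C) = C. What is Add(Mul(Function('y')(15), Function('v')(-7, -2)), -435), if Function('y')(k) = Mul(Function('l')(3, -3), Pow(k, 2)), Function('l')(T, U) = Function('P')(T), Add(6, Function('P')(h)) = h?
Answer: 915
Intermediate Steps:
Function('P')(h) = Add(-6, h)
Function('l')(T, U) = Add(-6, T)
Function('y')(k) = Mul(-3, Pow(k, 2)) (Function('y')(k) = Mul(Add(-6, 3), Pow(k, 2)) = Mul(-3, Pow(k, 2)))
Add(Mul(Function('y')(15), Function('v')(-7, -2)), -435) = Add(Mul(Mul(-3, Pow(15, 2)), -2), -435) = Add(Mul(Mul(-3, 225), -2), -435) = Add(Mul(-675, -2), -435) = Add(1350, -435) = 915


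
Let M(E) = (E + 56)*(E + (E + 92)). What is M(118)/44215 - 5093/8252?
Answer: 245771149/364862180 ≈ 0.67360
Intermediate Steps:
M(E) = (56 + E)*(92 + 2*E) (M(E) = (56 + E)*(E + (92 + E)) = (56 + E)*(92 + 2*E))
M(118)/44215 - 5093/8252 = (5152 + 2*118² + 204*118)/44215 - 5093/8252 = (5152 + 2*13924 + 24072)*(1/44215) - 5093*1/8252 = (5152 + 27848 + 24072)*(1/44215) - 5093/8252 = 57072*(1/44215) - 5093/8252 = 57072/44215 - 5093/8252 = 245771149/364862180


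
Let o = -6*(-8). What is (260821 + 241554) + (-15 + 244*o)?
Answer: 514072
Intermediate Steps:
o = 48
(260821 + 241554) + (-15 + 244*o) = (260821 + 241554) + (-15 + 244*48) = 502375 + (-15 + 11712) = 502375 + 11697 = 514072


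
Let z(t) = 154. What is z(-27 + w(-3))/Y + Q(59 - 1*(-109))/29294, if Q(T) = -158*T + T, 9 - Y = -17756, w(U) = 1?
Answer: -21093562/23654905 ≈ -0.89172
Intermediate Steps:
Y = 17765 (Y = 9 - 1*(-17756) = 9 + 17756 = 17765)
Q(T) = -157*T
z(-27 + w(-3))/Y + Q(59 - 1*(-109))/29294 = 154/17765 - 157*(59 - 1*(-109))/29294 = 154*(1/17765) - 157*(59 + 109)*(1/29294) = 14/1615 - 157*168*(1/29294) = 14/1615 - 26376*1/29294 = 14/1615 - 13188/14647 = -21093562/23654905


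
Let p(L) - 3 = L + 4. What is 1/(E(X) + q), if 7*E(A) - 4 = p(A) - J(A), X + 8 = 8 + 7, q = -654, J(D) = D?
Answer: -7/4567 ≈ -0.0015327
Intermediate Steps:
p(L) = 7 + L (p(L) = 3 + (L + 4) = 3 + (4 + L) = 7 + L)
X = 7 (X = -8 + (8 + 7) = -8 + 15 = 7)
E(A) = 11/7 (E(A) = 4/7 + ((7 + A) - A)/7 = 4/7 + (⅐)*7 = 4/7 + 1 = 11/7)
1/(E(X) + q) = 1/(11/7 - 654) = 1/(-4567/7) = -7/4567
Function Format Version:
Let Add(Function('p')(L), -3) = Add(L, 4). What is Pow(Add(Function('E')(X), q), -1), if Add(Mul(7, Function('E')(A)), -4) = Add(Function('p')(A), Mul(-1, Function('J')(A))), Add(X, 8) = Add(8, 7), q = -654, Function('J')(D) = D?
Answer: Rational(-7, 4567) ≈ -0.0015327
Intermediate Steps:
Function('p')(L) = Add(7, L) (Function('p')(L) = Add(3, Add(L, 4)) = Add(3, Add(4, L)) = Add(7, L))
X = 7 (X = Add(-8, Add(8, 7)) = Add(-8, 15) = 7)
Function('E')(A) = Rational(11, 7) (Function('E')(A) = Add(Rational(4, 7), Mul(Rational(1, 7), Add(Add(7, A), Mul(-1, A)))) = Add(Rational(4, 7), Mul(Rational(1, 7), 7)) = Add(Rational(4, 7), 1) = Rational(11, 7))
Pow(Add(Function('E')(X), q), -1) = Pow(Add(Rational(11, 7), -654), -1) = Pow(Rational(-4567, 7), -1) = Rational(-7, 4567)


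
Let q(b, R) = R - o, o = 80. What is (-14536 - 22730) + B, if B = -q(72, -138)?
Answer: -37048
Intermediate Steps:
q(b, R) = -80 + R (q(b, R) = R - 1*80 = R - 80 = -80 + R)
B = 218 (B = -(-80 - 138) = -1*(-218) = 218)
(-14536 - 22730) + B = (-14536 - 22730) + 218 = -37266 + 218 = -37048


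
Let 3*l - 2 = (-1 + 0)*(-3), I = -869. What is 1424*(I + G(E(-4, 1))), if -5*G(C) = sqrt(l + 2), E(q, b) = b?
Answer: -1237456 - 1424*sqrt(33)/15 ≈ -1.2380e+6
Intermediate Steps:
l = 5/3 (l = 2/3 + ((-1 + 0)*(-3))/3 = 2/3 + (-1*(-3))/3 = 2/3 + (1/3)*3 = 2/3 + 1 = 5/3 ≈ 1.6667)
G(C) = -sqrt(33)/15 (G(C) = -sqrt(5/3 + 2)/5 = -sqrt(33)/15)
1424*(I + G(E(-4, 1))) = 1424*(-869 - sqrt(33)/15) = -1237456 - 1424*sqrt(33)/15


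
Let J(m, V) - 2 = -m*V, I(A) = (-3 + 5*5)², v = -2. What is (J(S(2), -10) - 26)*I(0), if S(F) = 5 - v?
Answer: 22264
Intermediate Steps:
S(F) = 7 (S(F) = 5 - 1*(-2) = 5 + 2 = 7)
I(A) = 484 (I(A) = (-3 + 25)² = 22² = 484)
J(m, V) = 2 - V*m (J(m, V) = 2 - m*V = 2 - V*m)
(J(S(2), -10) - 26)*I(0) = ((2 - 1*(-10)*7) - 26)*484 = ((2 + 70) - 26)*484 = (72 - 26)*484 = 46*484 = 22264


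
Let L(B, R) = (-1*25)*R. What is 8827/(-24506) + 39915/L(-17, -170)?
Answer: 47032112/5207525 ≈ 9.0316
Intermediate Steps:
L(B, R) = -25*R
8827/(-24506) + 39915/L(-17, -170) = 8827/(-24506) + 39915/((-25*(-170))) = 8827*(-1/24506) + 39915/4250 = -8827/24506 + 39915*(1/4250) = -8827/24506 + 7983/850 = 47032112/5207525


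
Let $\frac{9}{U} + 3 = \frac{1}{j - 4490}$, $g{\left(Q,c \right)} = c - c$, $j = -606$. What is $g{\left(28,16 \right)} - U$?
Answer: $\frac{45864}{15289} \approx 2.9998$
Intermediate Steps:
$g{\left(Q,c \right)} = 0$
$U = - \frac{45864}{15289}$ ($U = \frac{9}{-3 + \frac{1}{-606 - 4490}} = \frac{9}{-3 + \frac{1}{-5096}} = \frac{9}{-3 - \frac{1}{5096}} = \frac{9}{- \frac{15289}{5096}} = 9 \left(- \frac{5096}{15289}\right) = - \frac{45864}{15289} \approx -2.9998$)
$g{\left(28,16 \right)} - U = 0 - - \frac{45864}{15289} = 0 + \frac{45864}{15289} = \frac{45864}{15289}$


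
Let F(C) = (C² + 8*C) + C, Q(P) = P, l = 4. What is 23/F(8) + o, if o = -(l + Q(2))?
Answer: -793/136 ≈ -5.8309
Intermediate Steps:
F(C) = C² + 9*C
o = -6 (o = -(4 + 2) = -1*6 = -6)
23/F(8) + o = 23/(8*(9 + 8)) - 6 = 23/(8*17) - 6 = 23/136 - 6 = -793/136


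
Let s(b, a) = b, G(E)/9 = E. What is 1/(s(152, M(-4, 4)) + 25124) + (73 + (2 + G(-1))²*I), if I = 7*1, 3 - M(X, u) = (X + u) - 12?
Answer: 10514817/25276 ≈ 416.00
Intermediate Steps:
M(X, u) = 15 - X - u (M(X, u) = 3 - ((X + u) - 12) = 3 - (-12 + X + u) = 3 + (12 - X - u) = 15 - X - u)
G(E) = 9*E
I = 7
1/(s(152, M(-4, 4)) + 25124) + (73 + (2 + G(-1))²*I) = 1/(152 + 25124) + (73 + (2 + 9*(-1))²*7) = 1/25276 + (73 + (2 - 9)²*7) = 1/25276 + (73 + (-7)²*7) = 1/25276 + (73 + 49*7) = 1/25276 + (73 + 343) = 1/25276 + 416 = 10514817/25276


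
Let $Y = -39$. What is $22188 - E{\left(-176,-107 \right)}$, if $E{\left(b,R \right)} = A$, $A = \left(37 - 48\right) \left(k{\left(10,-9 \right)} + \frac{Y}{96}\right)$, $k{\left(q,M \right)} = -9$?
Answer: $\frac{706705}{32} \approx 22085.0$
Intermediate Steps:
$A = \frac{3311}{32}$ ($A = \left(37 - 48\right) \left(-9 - \frac{39}{96}\right) = - 11 \left(-9 - \frac{13}{32}\right) = \left(-11\right) \left(- \frac{301}{32}\right) = \frac{3311}{32} \approx 103.47$)
$E{\left(b,R \right)} = \frac{3311}{32}$
$22188 - E{\left(-176,-107 \right)} = 22188 - \frac{3311}{32} = \frac{706705}{32}$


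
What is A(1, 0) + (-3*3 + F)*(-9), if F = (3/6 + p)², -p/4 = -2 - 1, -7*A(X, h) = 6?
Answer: -37131/28 ≈ -1326.1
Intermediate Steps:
A(X, h) = -6/7 (A(X, h) = -⅐*6 = -6/7)
p = 12 (p = -4*(-2 - 1) = -4*(-3) = 12)
F = 625/4 (F = (3/6 + 12)² = (3*(⅙) + 12)² = (½ + 12)² = (25/2)² = 625/4 ≈ 156.25)
A(1, 0) + (-3*3 + F)*(-9) = -6/7 + (-3*3 + 625/4)*(-9) = -6/7 + (-9 + 625/4)*(-9) = -6/7 + (589/4)*(-9) = -6/7 - 5301/4 = -37131/28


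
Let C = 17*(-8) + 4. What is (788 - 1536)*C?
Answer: 98736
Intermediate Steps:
C = -132 (C = -136 + 4 = -132)
(788 - 1536)*C = (788 - 1536)*(-132) = -748*(-132) = 98736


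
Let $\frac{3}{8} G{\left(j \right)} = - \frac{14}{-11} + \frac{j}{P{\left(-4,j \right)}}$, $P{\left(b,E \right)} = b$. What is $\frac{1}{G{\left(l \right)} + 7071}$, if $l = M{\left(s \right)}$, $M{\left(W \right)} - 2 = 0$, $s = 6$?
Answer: $\frac{33}{233411} \approx 0.00014138$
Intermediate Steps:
$M{\left(W \right)} = 2$ ($M{\left(W \right)} = 2 + 0 = 2$)
$l = 2$
$G{\left(j \right)} = \frac{112}{33} - \frac{2 j}{3}$ ($G{\left(j \right)} = \frac{8 \left(- \frac{14}{-11} + \frac{j}{-4}\right)}{3} = \frac{8 \left(\left(-14\right) \left(- \frac{1}{11}\right) + j \left(- \frac{1}{4}\right)\right)}{3} = \frac{8 \left(\frac{14}{11} - \frac{j}{4}\right)}{3} = \frac{112}{33} - \frac{2 j}{3}$)
$\frac{1}{G{\left(l \right)} + 7071} = \frac{1}{\left(\frac{112}{33} - \frac{4}{3}\right) + 7071} = \frac{1}{\frac{68}{33} + 7071} = \frac{1}{\frac{233411}{33}} = \frac{33}{233411}$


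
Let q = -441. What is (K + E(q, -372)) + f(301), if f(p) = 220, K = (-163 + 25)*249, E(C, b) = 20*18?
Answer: -33782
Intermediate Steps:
E(C, b) = 360
K = -34362 (K = -138*249 = -34362)
(K + E(q, -372)) + f(301) = (-34362 + 360) + 220 = -34002 + 220 = -33782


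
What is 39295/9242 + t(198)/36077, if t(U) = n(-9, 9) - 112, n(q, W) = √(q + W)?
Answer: 1416610611/333423634 ≈ 4.2487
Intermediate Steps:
n(q, W) = √(W + q)
t(U) = -112 (t(U) = √(9 - 9) - 112 = √0 - 112 = 0 - 112 = -112)
39295/9242 + t(198)/36077 = 39295/9242 - 112/36077 = 1416610611/333423634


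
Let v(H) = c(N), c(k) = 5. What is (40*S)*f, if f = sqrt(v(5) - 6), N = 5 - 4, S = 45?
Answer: 1800*I ≈ 1800.0*I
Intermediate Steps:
N = 1
v(H) = 5
f = I (f = sqrt(5 - 6) = sqrt(-1) = I ≈ 1.0*I)
(40*S)*f = (40*45)*I = 1800*I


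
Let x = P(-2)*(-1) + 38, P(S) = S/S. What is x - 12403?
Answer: -12366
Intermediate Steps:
P(S) = 1
x = 37 (x = 1*(-1) + 38 = -1 + 38 = 37)
x - 12403 = 37 - 12403 = -12366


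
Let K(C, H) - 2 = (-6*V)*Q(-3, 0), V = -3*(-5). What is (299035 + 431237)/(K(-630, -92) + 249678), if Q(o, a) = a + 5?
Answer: 365136/124615 ≈ 2.9301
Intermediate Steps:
Q(o, a) = 5 + a
V = 15
K(C, H) = -448 (K(C, H) = 2 + (-6*15)*(5 + 0) = 2 - 90*5 = 2 - 450 = -448)
(299035 + 431237)/(K(-630, -92) + 249678) = (299035 + 431237)/(-448 + 249678) = 730272/249230 = 730272*(1/249230) = 365136/124615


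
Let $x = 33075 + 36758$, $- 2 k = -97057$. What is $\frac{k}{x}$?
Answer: $\frac{97057}{139666} \approx 0.69492$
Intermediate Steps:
$k = \frac{97057}{2}$ ($k = \left(- \frac{1}{2}\right) \left(-97057\right) = \frac{97057}{2} \approx 48529.0$)
$x = 69833$
$\frac{k}{x} = \frac{97057}{2 \cdot 69833} = \frac{97057}{2} \cdot \frac{1}{69833} = \frac{97057}{139666}$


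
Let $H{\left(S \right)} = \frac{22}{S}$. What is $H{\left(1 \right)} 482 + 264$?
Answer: $10868$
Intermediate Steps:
$H{\left(1 \right)} 482 + 264 = \frac{22}{1} \cdot 482 + 264 = 22 \cdot 1 \cdot 482 + 264 = 22 \cdot 482 + 264 = 10604 + 264 = 10868$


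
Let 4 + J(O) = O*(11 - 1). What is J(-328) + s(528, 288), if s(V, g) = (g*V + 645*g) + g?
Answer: 334828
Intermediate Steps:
J(O) = -4 + 10*O (J(O) = -4 + O*(11 - 1) = -4 + O*10 = -4 + 10*O)
s(V, g) = 646*g + V*g (s(V, g) = (V*g + 645*g) + g = (645*g + V*g) + g = 646*g + V*g)
J(-328) + s(528, 288) = (-4 + 10*(-328)) + 288*(646 + 528) = (-4 - 3280) + 288*1174 = -3284 + 338112 = 334828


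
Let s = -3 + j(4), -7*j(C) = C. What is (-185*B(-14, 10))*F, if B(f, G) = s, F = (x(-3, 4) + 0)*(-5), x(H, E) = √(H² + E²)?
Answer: -115625/7 ≈ -16518.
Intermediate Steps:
j(C) = -C/7
x(H, E) = √(E² + H²)
F = -25 (F = (√(4² + (-3)²) + 0)*(-5) = (√(16 + 9) + 0)*(-5) = (√25 + 0)*(-5) = (5 + 0)*(-5) = 5*(-5) = -25)
s = -25/7 (s = -3 - ⅐*4 = -3 - 4/7 = -25/7 ≈ -3.5714)
B(f, G) = -25/7
(-185*B(-14, 10))*F = -185*(-25/7)*(-25) = (4625/7)*(-25) = -115625/7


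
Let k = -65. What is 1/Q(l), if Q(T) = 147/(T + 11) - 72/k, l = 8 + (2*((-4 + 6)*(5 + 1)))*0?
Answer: 1235/10923 ≈ 0.11306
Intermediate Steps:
l = 8 (l = 8 + (2*(2*6))*0 = 8 + (2*12)*0 = 8 + 24*0 = 8 + 0 = 8)
Q(T) = 72/65 + 147/(11 + T) (Q(T) = 147/(T + 11) - 72/(-65) = 147/(11 + T) - 72*(-1/65) = 147/(11 + T) + 72/65 = 72/65 + 147/(11 + T))
1/Q(l) = 1/(3*(3449 + 24*8)/(65*(11 + 8))) = 1/((3/65)*(3449 + 192)/19) = 1/((3/65)*(1/19)*3641) = 1/(10923/1235) = 1235/10923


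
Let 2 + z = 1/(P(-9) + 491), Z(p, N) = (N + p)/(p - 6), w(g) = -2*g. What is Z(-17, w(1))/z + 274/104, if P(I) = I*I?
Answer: 3036457/1367028 ≈ 2.2212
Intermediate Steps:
P(I) = I²
Z(p, N) = (N + p)/(-6 + p)
z = -1143/572 (z = -2 + 1/((-9)² + 491) = -2 + 1/(81 + 491) = -2 + 1/572 = -1143/572 ≈ -1.9983)
Z(-17, w(1))/z + 274/104 = ((-2*1 - 17)/(-6 - 17))/(-1143/572) + 274/104 = ((-2 - 17)/(-23))*(-572/1143) + 274*(1/104) = -1/23*(-19)*(-572/1143) + 137/52 = (19/23)*(-572/1143) + 137/52 = -10868/26289 + 137/52 = 3036457/1367028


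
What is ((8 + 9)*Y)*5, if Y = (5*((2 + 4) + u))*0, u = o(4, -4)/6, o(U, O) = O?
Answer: 0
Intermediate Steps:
u = -⅔ (u = -4/6 = -4*⅙ = -⅔ ≈ -0.66667)
Y = 0 (Y = (5*((2 + 4) - ⅔))*0 = (5*(6 - ⅔))*0 = (5*(16/3))*0 = (80/3)*0 = 0)
((8 + 9)*Y)*5 = ((8 + 9)*0)*5 = (17*0)*5 = 0*5 = 0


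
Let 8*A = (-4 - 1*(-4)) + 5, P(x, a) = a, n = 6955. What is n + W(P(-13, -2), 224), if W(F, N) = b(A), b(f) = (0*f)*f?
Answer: 6955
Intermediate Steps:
A = 5/8 (A = ((-4 - 1*(-4)) + 5)/8 = ((-4 + 4) + 5)/8 = (0 + 5)/8 = (⅛)*5 = 5/8 ≈ 0.62500)
b(f) = 0 (b(f) = 0*f = 0)
W(F, N) = 0
n + W(P(-13, -2), 224) = 6955 + 0 = 6955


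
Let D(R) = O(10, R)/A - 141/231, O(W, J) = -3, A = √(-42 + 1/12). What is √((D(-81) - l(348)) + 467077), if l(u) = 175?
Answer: √(700394274092051 + 17893722*I*√1509)/38731 ≈ 683.3 + 0.00033907*I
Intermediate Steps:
A = I*√1509/6 (A = √(-42 + 1/12) = √(-503/12) = I*√1509/6 ≈ 6.4743*I)
D(R) = -47/77 + 6*I*√1509/503 (D(R) = -3*(-2*I*√1509/503) - 141/231 = -(-6)*I*√1509/503 - 141*1/231 = 6*I*√1509/503 - 47/77 = -47/77 + 6*I*√1509/503)
√((D(-81) - l(348)) + 467077) = √(((-47/77 + 6*I*√1509/503) - 1*175) + 467077) = √(((-47/77 + 6*I*√1509/503) - 175) + 467077) = √((-13522/77 + 6*I*√1509/503) + 467077) = √(35951407/77 + 6*I*√1509/503)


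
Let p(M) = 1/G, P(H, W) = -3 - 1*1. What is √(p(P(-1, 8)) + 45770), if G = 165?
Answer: √1246088415/165 ≈ 213.94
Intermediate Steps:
P(H, W) = -4 (P(H, W) = -3 - 1 = -4)
p(M) = 1/165
√(p(P(-1, 8)) + 45770) = √(1/165 + 45770) = √(7552051/165) = √1246088415/165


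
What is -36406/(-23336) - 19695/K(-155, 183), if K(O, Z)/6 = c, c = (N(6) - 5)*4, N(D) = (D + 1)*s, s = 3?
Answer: -18567609/373376 ≈ -49.729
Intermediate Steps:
N(D) = 3 + 3*D (N(D) = (D + 1)*3 = (1 + D)*3 = 3 + 3*D)
c = 64 (c = ((3 + 3*6) - 5)*4 = ((3 + 18) - 5)*4 = (21 - 5)*4 = 16*4 = 64)
K(O, Z) = 384 (K(O, Z) = 6*64 = 384)
-36406/(-23336) - 19695/K(-155, 183) = -36406/(-23336) - 19695/384 = -36406*(-1/23336) - 19695*1/384 = 18203/11668 - 6565/128 = -18567609/373376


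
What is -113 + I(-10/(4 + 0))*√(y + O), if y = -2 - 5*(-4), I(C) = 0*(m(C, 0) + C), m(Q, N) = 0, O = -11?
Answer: -113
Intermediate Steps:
I(C) = 0 (I(C) = 0*(0 + C) = 0*C = 0)
y = 18 (y = -2 + 20 = 18)
-113 + I(-10/(4 + 0))*√(y + O) = -113 + 0*√(18 - 11) = -113 + 0*√7 = -113 + 0 = -113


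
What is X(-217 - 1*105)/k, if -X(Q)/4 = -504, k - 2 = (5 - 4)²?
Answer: 672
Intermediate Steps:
k = 3 (k = 2 + (5 - 4)² = 2 + 1² = 2 + 1 = 3)
X(Q) = 2016 (X(Q) = -4*(-504) = 2016)
X(-217 - 1*105)/k = 2016/3 = 2016*(⅓) = 672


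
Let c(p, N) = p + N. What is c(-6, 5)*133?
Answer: -133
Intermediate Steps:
c(p, N) = N + p
c(-6, 5)*133 = (5 - 6)*133 = -1*133 = -133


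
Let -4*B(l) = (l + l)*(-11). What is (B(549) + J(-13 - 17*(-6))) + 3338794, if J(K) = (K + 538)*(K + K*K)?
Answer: 16728167/2 ≈ 8.3641e+6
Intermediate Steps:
B(l) = 11*l/2 (B(l) = -(l + l)*(-11)/4 = -2*l*(-11)/4 = -(-11)*l/2 = 11*l/2)
J(K) = (538 + K)*(K + K²)
(B(549) + J(-13 - 17*(-6))) + 3338794 = ((11/2)*549 + (-13 - 17*(-6))*(538 + (-13 - 17*(-6))² + 539*(-13 - 17*(-6)))) + 3338794 = (6039/2 + (-13 + 102)*(538 + (-13 + 102)² + 539*(-13 + 102))) + 3338794 = (6039/2 + 89*(538 + 89² + 539*89)) + 3338794 = (6039/2 + 89*(538 + 7921 + 47971)) + 3338794 = (6039/2 + 89*56430) + 3338794 = (6039/2 + 5022270) + 3338794 = 10050579/2 + 3338794 = 16728167/2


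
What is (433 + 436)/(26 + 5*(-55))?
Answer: -869/249 ≈ -3.4900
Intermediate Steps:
(433 + 436)/(26 + 5*(-55)) = 869/(26 - 275) = 869/(-249) = 869*(-1/249) = -869/249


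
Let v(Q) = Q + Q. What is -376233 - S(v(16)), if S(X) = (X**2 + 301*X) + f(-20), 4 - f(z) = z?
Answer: -386913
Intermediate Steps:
f(z) = 4 - z
v(Q) = 2*Q
S(X) = 24 + X**2 + 301*X (S(X) = (X**2 + 301*X) + (4 - 1*(-20)) = (X**2 + 301*X) + (4 + 20) = (X**2 + 301*X) + 24 = 24 + X**2 + 301*X)
-376233 - S(v(16)) = -376233 - (24 + (2*16)**2 + 301*(2*16)) = -376233 - (24 + 32**2 + 301*32) = -376233 - (24 + 1024 + 9632) = -376233 - 1*10680 = -376233 - 10680 = -386913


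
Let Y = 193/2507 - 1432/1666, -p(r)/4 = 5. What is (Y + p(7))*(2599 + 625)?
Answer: -139924382312/2088331 ≈ -67003.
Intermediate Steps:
p(r) = -20 (p(r) = -4*5 = -20)
Y = -1634243/2088331 (Y = 193*(1/2507) - 1432*1/1666 = 193/2507 - 716/833 = -1634243/2088331 ≈ -0.78256)
(Y + p(7))*(2599 + 625) = (-1634243/2088331 - 20)*(2599 + 625) = -43400863/2088331*3224 = -139924382312/2088331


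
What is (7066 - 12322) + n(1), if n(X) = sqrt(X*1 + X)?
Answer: -5256 + sqrt(2) ≈ -5254.6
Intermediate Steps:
n(X) = sqrt(2)*sqrt(X) (n(X) = sqrt(X + X) = sqrt(2*X) = sqrt(2)*sqrt(X))
(7066 - 12322) + n(1) = (7066 - 12322) + sqrt(2)*sqrt(1) = -5256 + sqrt(2)*1 = -5256 + sqrt(2)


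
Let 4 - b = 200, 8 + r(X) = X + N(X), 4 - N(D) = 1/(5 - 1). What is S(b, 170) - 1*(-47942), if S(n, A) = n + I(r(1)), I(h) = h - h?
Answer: 47746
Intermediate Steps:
N(D) = 15/4 (N(D) = 4 - 1/(5 - 1) = 4 - 1/4 = 4 - 1*¼ = 4 - ¼ = 15/4)
r(X) = -17/4 + X (r(X) = -8 + (X + 15/4) = -8 + (15/4 + X) = -17/4 + X)
b = -196 (b = 4 - 1*200 = 4 - 200 = -196)
I(h) = 0
S(n, A) = n (S(n, A) = n + 0 = n)
S(b, 170) - 1*(-47942) = -196 - 1*(-47942) = -196 + 47942 = 47746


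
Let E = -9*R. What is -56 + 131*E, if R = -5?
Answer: 5839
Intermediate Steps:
E = 45 (E = -9*(-5) = 45)
-56 + 131*E = -56 + 131*45 = -56 + 5895 = 5839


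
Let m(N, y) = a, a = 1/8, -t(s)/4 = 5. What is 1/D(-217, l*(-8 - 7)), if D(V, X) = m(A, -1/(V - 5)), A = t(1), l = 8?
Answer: 8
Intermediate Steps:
t(s) = -20 (t(s) = -4*5 = -20)
A = -20
a = 1/8 ≈ 0.12500
m(N, y) = 1/8
D(V, X) = 1/8
1/D(-217, l*(-8 - 7)) = 1/(1/8) = 8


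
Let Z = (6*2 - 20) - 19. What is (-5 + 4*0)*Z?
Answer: 135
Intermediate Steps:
Z = -27 (Z = (12 - 20) - 19 = -8 - 19 = -27)
(-5 + 4*0)*Z = (-5 + 4*0)*(-27) = (-5 + 0)*(-27) = -5*(-27) = 135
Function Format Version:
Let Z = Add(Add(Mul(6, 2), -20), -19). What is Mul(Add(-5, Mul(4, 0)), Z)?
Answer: 135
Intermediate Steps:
Z = -27 (Z = Add(Add(12, -20), -19) = Add(-8, -19) = -27)
Mul(Add(-5, Mul(4, 0)), Z) = Mul(Add(-5, Mul(4, 0)), -27) = Mul(Add(-5, 0), -27) = Mul(-5, -27) = 135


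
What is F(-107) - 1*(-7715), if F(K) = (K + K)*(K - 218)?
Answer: 77265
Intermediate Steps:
F(K) = 2*K*(-218 + K) (F(K) = (2*K)*(-218 + K) = 2*K*(-218 + K))
F(-107) - 1*(-7715) = 2*(-107)*(-218 - 107) - 1*(-7715) = 2*(-107)*(-325) + 7715 = 69550 + 7715 = 77265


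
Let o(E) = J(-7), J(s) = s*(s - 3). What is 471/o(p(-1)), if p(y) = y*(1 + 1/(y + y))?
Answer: 471/70 ≈ 6.7286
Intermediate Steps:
J(s) = s*(-3 + s)
p(y) = y*(1 + 1/(2*y))
o(E) = 70 (o(E) = -7*(-3 - 7) = -7*(-10) = 70)
471/o(p(-1)) = 471/70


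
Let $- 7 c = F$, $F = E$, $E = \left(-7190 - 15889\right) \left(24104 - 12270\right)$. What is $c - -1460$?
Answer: $39018158$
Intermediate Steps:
$E = -273116886$ ($E = \left(-23079\right) 11834 = -273116886$)
$F = -273116886$
$c = 39016698$ ($c = \left(- \frac{1}{7}\right) \left(-273116886\right) = 39016698$)
$c - -1460 = 39016698 - -1460 = 39016698 + 1460 = 39018158$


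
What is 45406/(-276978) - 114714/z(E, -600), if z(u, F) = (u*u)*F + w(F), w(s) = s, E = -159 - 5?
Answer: -4493575993/28653374100 ≈ -0.15683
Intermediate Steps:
E = -164
z(u, F) = F + F*u**2 (z(u, F) = (u*u)*F + F = u**2*F + F = F*u**2 + F = F + F*u**2)
45406/(-276978) - 114714/z(E, -600) = 45406/(-276978) - 114714*(-1/(600*(1 + (-164)**2))) = 45406*(-1/276978) - 114714*(-1/(600*(1 + 26896))) = -22703/138489 - 114714/((-600*26897)) = -22703/138489 - 114714/(-16138200) = -22703/138489 - 114714*(-1/16138200) = -22703/138489 + 19119/2689700 = -4493575993/28653374100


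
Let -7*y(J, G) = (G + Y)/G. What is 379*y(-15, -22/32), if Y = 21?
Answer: 123175/77 ≈ 1599.7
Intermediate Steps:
y(J, G) = -(21 + G)/(7*G) (y(J, G) = -(G + 21)/(7*G) = -(21 + G)/(7*G))
379*y(-15, -22/32) = 379*((-21 - (-22)/32)/(7*((-22/32)))) = 379*((-21 - (-22)/32)/(7*((-22*1/32)))) = 379*((-21 - 1*(-11/16))/(7*(-11/16))) = 379*((1/7)*(-16/11)*(-21 + 11/16)) = 379*((1/7)*(-16/11)*(-325/16)) = 379*(325/77) = 123175/77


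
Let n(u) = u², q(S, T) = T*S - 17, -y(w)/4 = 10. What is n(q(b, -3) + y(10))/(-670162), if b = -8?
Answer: -1089/670162 ≈ -0.0016250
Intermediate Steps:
y(w) = -40 (y(w) = -4*10 = -40)
q(S, T) = -17 + S*T (q(S, T) = S*T - 17 = -17 + S*T)
n(q(b, -3) + y(10))/(-670162) = ((-17 - 8*(-3)) - 40)²/(-670162) = ((-17 + 24) - 40)²*(-1/670162) = (7 - 40)²*(-1/670162) = (-33)²*(-1/670162) = 1089*(-1/670162) = -1089/670162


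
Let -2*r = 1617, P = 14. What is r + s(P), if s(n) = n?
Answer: -1589/2 ≈ -794.50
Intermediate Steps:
r = -1617/2 (r = -½*1617 = -1617/2 ≈ -808.50)
r + s(P) = -1617/2 + 14 = -1589/2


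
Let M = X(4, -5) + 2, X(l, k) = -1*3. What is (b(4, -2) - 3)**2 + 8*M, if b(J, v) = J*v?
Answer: 113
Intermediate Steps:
X(l, k) = -3
M = -1 (M = -3 + 2 = -1)
(b(4, -2) - 3)**2 + 8*M = (4*(-2) - 3)**2 + 8*(-1) = (-8 - 3)**2 - 8 = (-11)**2 - 8 = 121 - 8 = 113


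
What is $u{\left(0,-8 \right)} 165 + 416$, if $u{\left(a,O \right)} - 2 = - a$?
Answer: $746$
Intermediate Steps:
$u{\left(a,O \right)} = 2 - a$
$u{\left(0,-8 \right)} 165 + 416 = \left(2 - 0\right) 165 + 416 = \left(2 + 0\right) 165 + 416 = 2 \cdot 165 + 416 = 330 + 416 = 746$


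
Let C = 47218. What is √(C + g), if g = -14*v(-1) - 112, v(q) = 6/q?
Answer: 11*√390 ≈ 217.23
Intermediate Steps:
g = -28 (g = -84/(-1) - 112 = -84*(-1) - 112 = -14*(-6) - 112 = 84 - 112 = -28)
√(C + g) = √(47218 - 28) = √47190 = 11*√390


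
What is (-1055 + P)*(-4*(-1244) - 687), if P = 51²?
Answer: 6630794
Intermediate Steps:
P = 2601
(-1055 + P)*(-4*(-1244) - 687) = (-1055 + 2601)*(-4*(-1244) - 687) = 1546*(4976 - 687) = 1546*4289 = 6630794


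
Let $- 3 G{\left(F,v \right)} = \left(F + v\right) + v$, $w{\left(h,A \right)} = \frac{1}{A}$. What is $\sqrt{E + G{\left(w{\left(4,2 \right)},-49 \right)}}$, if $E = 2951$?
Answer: $\frac{3 \sqrt{1326}}{2} \approx 54.621$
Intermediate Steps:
$G{\left(F,v \right)} = - \frac{2 v}{3} - \frac{F}{3}$ ($G{\left(F,v \right)} = - \frac{\left(F + v\right) + v}{3} = - \frac{F + 2 v}{3} = - \frac{2 v}{3} - \frac{F}{3}$)
$\sqrt{E + G{\left(w{\left(4,2 \right)},-49 \right)}} = \sqrt{2951 - \left(- \frac{98}{3} + \frac{1}{3 \cdot 2}\right)} = \sqrt{2951 + \left(\frac{98}{3} - \frac{1}{6}\right)} = \sqrt{2951 + \frac{65}{2}} = \sqrt{\frac{5967}{2}} = \frac{3 \sqrt{1326}}{2}$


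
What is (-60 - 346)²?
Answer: 164836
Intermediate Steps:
(-60 - 346)² = (-406)² = 164836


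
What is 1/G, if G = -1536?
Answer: -1/1536 ≈ -0.00065104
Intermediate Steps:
1/G = 1/(-1536) = -1/1536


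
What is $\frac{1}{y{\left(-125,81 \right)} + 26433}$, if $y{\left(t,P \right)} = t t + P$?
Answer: $\frac{1}{42139} \approx 2.3731 \cdot 10^{-5}$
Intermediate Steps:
$y{\left(t,P \right)} = P + t^{2}$ ($y{\left(t,P \right)} = t^{2} + P = P + t^{2}$)
$\frac{1}{y{\left(-125,81 \right)} + 26433} = \frac{1}{\left(81 + \left(-125\right)^{2}\right) + 26433} = \frac{1}{\left(81 + 15625\right) + 26433} = \frac{1}{15706 + 26433} = \frac{1}{42139}$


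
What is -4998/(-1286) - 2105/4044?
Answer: 8752441/2600292 ≈ 3.3659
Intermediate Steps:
-4998/(-1286) - 2105/4044 = -4998*(-1/1286) - 2105*1/4044 = 2499/643 - 2105/4044 = 8752441/2600292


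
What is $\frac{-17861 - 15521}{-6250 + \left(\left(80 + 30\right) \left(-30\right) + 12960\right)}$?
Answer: $- \frac{16691}{1705} \approx -9.7894$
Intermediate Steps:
$\frac{-17861 - 15521}{-6250 + \left(\left(80 + 30\right) \left(-30\right) + 12960\right)} = - \frac{33382}{-6250 + \left(110 \left(-30\right) + 12960\right)} = - \frac{33382}{-6250 + \left(-3300 + 12960\right)} = - \frac{33382}{-6250 + 9660} = - \frac{33382}{3410} = \left(-33382\right) \frac{1}{3410} = - \frac{16691}{1705}$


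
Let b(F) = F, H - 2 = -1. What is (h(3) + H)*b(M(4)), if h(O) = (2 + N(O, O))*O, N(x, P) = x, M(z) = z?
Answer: 64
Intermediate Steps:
H = 1 (H = 2 - 1 = 1)
h(O) = O*(2 + O) (h(O) = (2 + O)*O = O*(2 + O))
(h(3) + H)*b(M(4)) = (3*(2 + 3) + 1)*4 = (3*5 + 1)*4 = (15 + 1)*4 = 16*4 = 64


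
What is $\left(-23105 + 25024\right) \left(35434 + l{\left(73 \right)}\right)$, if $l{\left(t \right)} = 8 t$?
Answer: $69118542$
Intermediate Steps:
$\left(-23105 + 25024\right) \left(35434 + l{\left(73 \right)}\right) = \left(-23105 + 25024\right) \left(35434 + 8 \cdot 73\right) = 1919 \left(35434 + 584\right) = 1919 \cdot 36018 = 69118542$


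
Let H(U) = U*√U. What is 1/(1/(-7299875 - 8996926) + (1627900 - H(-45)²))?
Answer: 16296801/28014608339024 ≈ 5.8173e-7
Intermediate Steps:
H(U) = U^(3/2)
1/(1/(-7299875 - 8996926) + (1627900 - H(-45)²)) = 1/(1/(-7299875 - 8996926) + (1627900 - ((-45)^(3/2))²)) = 1/(1/(-16296801) + (1627900 - (-135*I*√5)²)) = 1/(-1/16296801 + (1627900 - 1*(-91125))) = 1/(-1/16296801 + (1627900 + 91125)) = 1/(-1/16296801 + 1719025) = 1/(28014608339024/16296801) = 16296801/28014608339024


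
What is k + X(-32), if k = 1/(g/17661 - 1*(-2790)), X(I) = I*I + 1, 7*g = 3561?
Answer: 117848695634/114974297 ≈ 1025.0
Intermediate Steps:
g = 3561/7 (g = (⅐)*3561 = 3561/7 ≈ 508.71)
X(I) = 1 + I² (X(I) = I² + 1 = 1 + I²)
k = 41209/114974297 (k = 1/((3561/7)/17661 - 1*(-2790)) = 1/((3561/7)*(1/17661) + 2790) = 1/(1187/41209 + 2790) = 1/(114974297/41209) = 41209/114974297 ≈ 0.00035842)
k + X(-32) = 41209/114974297 + (1 + (-32)²) = 41209/114974297 + (1 + 1024) = 41209/114974297 + 1025 = 117848695634/114974297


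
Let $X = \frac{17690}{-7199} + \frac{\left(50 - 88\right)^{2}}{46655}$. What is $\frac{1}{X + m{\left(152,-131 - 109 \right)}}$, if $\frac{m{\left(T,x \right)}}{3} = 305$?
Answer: $\frac{335869345}{306505519081} \approx 0.0010958$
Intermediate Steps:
$m{\left(T,x \right)} = 915$ ($m{\left(T,x \right)} = 3 \cdot 305 = 915$)
$X = - \frac{814931594}{335869345}$ ($X = 17690 \left(- \frac{1}{7199}\right) + \left(-38\right)^{2} \cdot \frac{1}{46655} = - \frac{17690}{7199} + 1444 \cdot \frac{1}{46655} = - \frac{17690}{7199} + \frac{1444}{46655} = - \frac{814931594}{335869345} \approx -2.4263$)
$\frac{1}{X + m{\left(152,-131 - 109 \right)}} = \frac{1}{- \frac{814931594}{335869345} + 915} = \frac{1}{\frac{306505519081}{335869345}} = \frac{335869345}{306505519081}$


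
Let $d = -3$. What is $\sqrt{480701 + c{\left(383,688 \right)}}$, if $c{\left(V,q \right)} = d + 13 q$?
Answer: $\sqrt{489642} \approx 699.74$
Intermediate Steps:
$c{\left(V,q \right)} = -3 + 13 q$
$\sqrt{480701 + c{\left(383,688 \right)}} = \sqrt{480701 + \left(-3 + 13 \cdot 688\right)} = \sqrt{480701 + \left(-3 + 8944\right)} = \sqrt{480701 + 8941} = \sqrt{489642}$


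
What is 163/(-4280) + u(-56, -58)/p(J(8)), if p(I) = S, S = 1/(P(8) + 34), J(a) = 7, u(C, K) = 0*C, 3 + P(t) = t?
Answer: -163/4280 ≈ -0.038084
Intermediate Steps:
P(t) = -3 + t
u(C, K) = 0
S = 1/39 (S = 1/((-3 + 8) + 34) = 1/(5 + 34) = 1/39 ≈ 0.025641)
p(I) = 1/39
163/(-4280) + u(-56, -58)/p(J(8)) = 163/(-4280) + 0/(1/39) = 163*(-1/4280) + 0*39 = -163/4280 + 0 = -163/4280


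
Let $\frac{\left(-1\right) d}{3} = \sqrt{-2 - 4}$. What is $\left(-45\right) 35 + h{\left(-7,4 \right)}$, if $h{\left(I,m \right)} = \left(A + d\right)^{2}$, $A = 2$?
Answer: $-1625 - 12 i \sqrt{6} \approx -1625.0 - 29.394 i$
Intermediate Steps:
$d = - 3 i \sqrt{6}$ ($d = - 3 \sqrt{-2 - 4} = - 3 \sqrt{-6} = - 3 i \sqrt{6} \approx - 7.3485 i$)
$h{\left(I,m \right)} = \left(2 - 3 i \sqrt{6}\right)^{2}$
$\left(-45\right) 35 + h{\left(-7,4 \right)} = \left(-45\right) 35 + \left(2 - 3 i \sqrt{6}\right)^{2} = -1575 + \left(2 - 3 i \sqrt{6}\right)^{2}$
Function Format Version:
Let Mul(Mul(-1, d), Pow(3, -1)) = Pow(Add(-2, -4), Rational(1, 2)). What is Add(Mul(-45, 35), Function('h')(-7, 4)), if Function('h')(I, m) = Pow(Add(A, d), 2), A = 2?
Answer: Add(-1625, Mul(-12, I, Pow(6, Rational(1, 2)))) ≈ Add(-1625.0, Mul(-29.394, I))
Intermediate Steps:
d = Mul(-3, I, Pow(6, Rational(1, 2))) (d = Mul(-3, Pow(Add(-2, -4), Rational(1, 2))) = Mul(-3, Pow(-6, Rational(1, 2))) = Mul(-3, Mul(I, Pow(6, Rational(1, 2)))) = Mul(-3, I, Pow(6, Rational(1, 2))) ≈ Mul(-7.3485, I))
Function('h')(I, m) = Pow(Add(2, Mul(-3, I, Pow(6, Rational(1, 2)))), 2)
Add(Mul(-45, 35), Function('h')(-7, 4)) = Add(Mul(-45, 35), Pow(Add(2, Mul(-3, I, Pow(6, Rational(1, 2)))), 2)) = Add(-1575, Pow(Add(2, Mul(-3, I, Pow(6, Rational(1, 2)))), 2))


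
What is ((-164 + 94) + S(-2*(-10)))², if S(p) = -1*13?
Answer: 6889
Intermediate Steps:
S(p) = -13
((-164 + 94) + S(-2*(-10)))² = ((-164 + 94) - 13)² = (-70 - 13)² = (-83)² = 6889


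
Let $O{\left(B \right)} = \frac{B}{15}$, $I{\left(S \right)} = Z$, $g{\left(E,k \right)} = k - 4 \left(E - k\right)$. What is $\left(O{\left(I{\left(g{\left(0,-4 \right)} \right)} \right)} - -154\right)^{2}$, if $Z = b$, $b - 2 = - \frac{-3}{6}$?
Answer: $\frac{855625}{36} \approx 23767.0$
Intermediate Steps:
$b = \frac{5}{2}$ ($b = 2 - - \frac{3}{6} = 2 - \left(-3\right) \frac{1}{6} = 2 - - \frac{1}{2} = 2 + \frac{1}{2} = \frac{5}{2} \approx 2.5$)
$g{\left(E,k \right)} = - 4 E + 5 k$ ($g{\left(E,k \right)} = k - \left(- 4 k + 4 E\right) = - 4 E + 5 k$)
$Z = \frac{5}{2} \approx 2.5$
$I{\left(S \right)} = \frac{5}{2}$
$O{\left(B \right)} = \frac{B}{15}$ ($O{\left(B \right)} = B \frac{1}{15} = \frac{B}{15}$)
$\left(O{\left(I{\left(g{\left(0,-4 \right)} \right)} \right)} - -154\right)^{2} = \left(\frac{1}{15} \cdot \frac{5}{2} - -154\right)^{2} = \left(\frac{1}{6} + \left(-47 + 201\right)\right)^{2} = \left(\frac{1}{6} + 154\right)^{2} = \left(\frac{925}{6}\right)^{2} = \frac{855625}{36}$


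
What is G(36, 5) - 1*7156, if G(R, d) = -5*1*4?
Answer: -7176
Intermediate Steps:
G(R, d) = -20 (G(R, d) = -5*4 = -20)
G(36, 5) - 1*7156 = -20 - 1*7156 = -20 - 7156 = -7176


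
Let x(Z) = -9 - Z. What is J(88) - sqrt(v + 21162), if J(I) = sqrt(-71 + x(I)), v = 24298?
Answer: -2*sqrt(11365) + 2*I*sqrt(42) ≈ -213.21 + 12.961*I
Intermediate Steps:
J(I) = sqrt(-80 - I) (J(I) = sqrt(-71 + (-9 - I)) = sqrt(-80 - I))
J(88) - sqrt(v + 21162) = sqrt(-80 - 1*88) - sqrt(24298 + 21162) = sqrt(-80 - 88) - sqrt(45460) = sqrt(-168) - 2*sqrt(11365) = 2*I*sqrt(42) - 2*sqrt(11365) = -2*sqrt(11365) + 2*I*sqrt(42)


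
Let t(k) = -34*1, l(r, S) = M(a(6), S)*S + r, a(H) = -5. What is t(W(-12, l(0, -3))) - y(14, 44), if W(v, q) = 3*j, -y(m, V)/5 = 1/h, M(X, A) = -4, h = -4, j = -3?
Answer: -141/4 ≈ -35.250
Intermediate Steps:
y(m, V) = 5/4 (y(m, V) = -5/(-4) = -5*(-¼) = 5/4)
l(r, S) = r - 4*S (l(r, S) = -4*S + r = r - 4*S)
W(v, q) = -9 (W(v, q) = 3*(-3) = -9)
t(k) = -34
t(W(-12, l(0, -3))) - y(14, 44) = -34 - 1*5/4 = -34 - 5/4 = -141/4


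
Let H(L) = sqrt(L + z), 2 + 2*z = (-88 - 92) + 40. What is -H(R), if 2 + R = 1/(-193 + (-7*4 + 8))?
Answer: -5*I*sqrt(132486)/213 ≈ -8.5443*I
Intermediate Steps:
R = -427/213 (R = -2 + 1/(-193 + (-7*4 + 8)) = -2 + 1/(-193 + (-28 + 8)) = -2 + 1/(-193 - 20) = -2 + 1/(-213) = -2 - 1/213 = -427/213 ≈ -2.0047)
z = -71 (z = -1 + ((-88 - 92) + 40)/2 = -1 + (-180 + 40)/2 = -1 + (1/2)*(-140) = -1 - 70 = -71)
H(L) = sqrt(-71 + L) (H(L) = sqrt(L - 71) = sqrt(-71 + L))
-H(R) = -sqrt(-71 - 427/213) = -sqrt(-15550/213) = -5*I*sqrt(132486)/213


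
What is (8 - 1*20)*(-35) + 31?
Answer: 451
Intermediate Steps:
(8 - 1*20)*(-35) + 31 = (8 - 20)*(-35) + 31 = -12*(-35) + 31 = 420 + 31 = 451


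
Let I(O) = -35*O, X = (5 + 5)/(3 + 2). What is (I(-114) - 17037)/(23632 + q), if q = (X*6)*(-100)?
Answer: -13047/22432 ≈ -0.58162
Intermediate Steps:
X = 2 (X = 10/5 = 10*(⅕) = 2)
q = -1200 (q = (2*6)*(-100) = 12*(-100) = -1200)
(I(-114) - 17037)/(23632 + q) = (-35*(-114) - 17037)/(23632 - 1200) = (3990 - 17037)/22432 = -13047*1/22432 = -13047/22432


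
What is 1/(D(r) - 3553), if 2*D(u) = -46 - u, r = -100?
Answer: -1/3526 ≈ -0.00028361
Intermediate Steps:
D(u) = -23 - u/2 (D(u) = (-46 - u)/2 = -23 - u/2)
1/(D(r) - 3553) = 1/((-23 - ½*(-100)) - 3553) = 1/((-23 + 50) - 3553) = 1/(27 - 3553) = 1/(-3526) = -1/3526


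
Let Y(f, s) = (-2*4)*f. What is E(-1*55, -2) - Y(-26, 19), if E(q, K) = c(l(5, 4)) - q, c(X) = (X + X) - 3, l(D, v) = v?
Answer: -148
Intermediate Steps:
c(X) = -3 + 2*X (c(X) = 2*X - 3 = -3 + 2*X)
Y(f, s) = -8*f
E(q, K) = 5 - q (E(q, K) = (-3 + 2*4) - q = (-3 + 8) - q = 5 - q)
E(-1*55, -2) - Y(-26, 19) = (5 - (-1)*55) - (-8)*(-26) = (5 - 1*(-55)) - 1*208 = (5 + 55) - 208 = 60 - 208 = -148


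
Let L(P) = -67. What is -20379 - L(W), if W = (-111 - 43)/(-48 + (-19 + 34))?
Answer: -20312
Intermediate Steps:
W = 14/3 (W = -154/(-48 + 15) = -154/(-33) = -154*(-1/33) = 14/3 ≈ 4.6667)
-20379 - L(W) = -20379 - 1*(-67) = -20379 + 67 = -20312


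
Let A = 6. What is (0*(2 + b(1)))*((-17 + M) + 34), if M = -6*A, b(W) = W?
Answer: 0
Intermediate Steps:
M = -36 (M = -6*6 = -36)
(0*(2 + b(1)))*((-17 + M) + 34) = (0*(2 + 1))*((-17 - 36) + 34) = (0*3)*(-53 + 34) = 0*(-19) = 0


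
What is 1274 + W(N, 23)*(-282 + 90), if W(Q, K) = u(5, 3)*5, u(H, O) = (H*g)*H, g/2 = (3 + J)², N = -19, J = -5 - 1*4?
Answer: -1726726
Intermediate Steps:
J = -9 (J = -5 - 4 = -9)
g = 72 (g = 2*(3 - 9)² = 2*(-6)² = 2*36 = 72)
u(H, O) = 72*H² (u(H, O) = (H*72)*H = (72*H)*H = 72*H²)
W(Q, K) = 9000 (W(Q, K) = (72*5²)*5 = (72*25)*5 = 1800*5 = 9000)
1274 + W(N, 23)*(-282 + 90) = 1274 + 9000*(-282 + 90) = 1274 + 9000*(-192) = 1274 - 1728000 = -1726726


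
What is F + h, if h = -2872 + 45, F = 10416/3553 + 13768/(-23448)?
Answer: -29415519578/10413843 ≈ -2824.7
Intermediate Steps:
F = 24414583/10413843 (F = 10416*(1/3553) + 13768*(-1/23448) = 10416/3553 - 1721/2931 = 24414583/10413843 ≈ 2.3444)
h = -2827
F + h = 24414583/10413843 - 2827 = -29415519578/10413843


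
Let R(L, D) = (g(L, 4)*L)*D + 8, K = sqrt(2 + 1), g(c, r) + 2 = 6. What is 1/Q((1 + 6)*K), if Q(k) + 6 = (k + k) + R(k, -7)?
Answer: -1/49684 - 91*sqrt(3)/49684 ≈ -0.0031925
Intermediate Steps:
g(c, r) = 4 (g(c, r) = -2 + 6 = 4)
K = sqrt(3) ≈ 1.7320
R(L, D) = 8 + 4*D*L (R(L, D) = (4*L)*D + 8 = 4*D*L + 8 = 8 + 4*D*L)
Q(k) = 2 - 26*k (Q(k) = -6 + ((k + k) + (8 + 4*(-7)*k)) = -6 + (2*k + (8 - 28*k)) = -6 + (8 - 26*k) = 2 - 26*k)
1/Q((1 + 6)*K) = 1/(2 - 26*(1 + 6)*sqrt(3)) = 1/(2 - 182*sqrt(3))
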